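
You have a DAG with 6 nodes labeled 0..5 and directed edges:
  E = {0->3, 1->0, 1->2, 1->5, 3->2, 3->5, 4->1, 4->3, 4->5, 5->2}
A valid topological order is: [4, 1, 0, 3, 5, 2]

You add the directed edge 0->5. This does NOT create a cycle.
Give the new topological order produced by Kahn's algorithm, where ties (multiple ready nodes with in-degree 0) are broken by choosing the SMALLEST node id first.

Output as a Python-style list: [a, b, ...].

Answer: [4, 1, 0, 3, 5, 2]

Derivation:
Old toposort: [4, 1, 0, 3, 5, 2]
Added edge: 0->5
Position of 0 (2) < position of 5 (4). Old order still valid.
Run Kahn's algorithm (break ties by smallest node id):
  initial in-degrees: [1, 1, 3, 2, 0, 4]
  ready (indeg=0): [4]
  pop 4: indeg[1]->0; indeg[3]->1; indeg[5]->3 | ready=[1] | order so far=[4]
  pop 1: indeg[0]->0; indeg[2]->2; indeg[5]->2 | ready=[0] | order so far=[4, 1]
  pop 0: indeg[3]->0; indeg[5]->1 | ready=[3] | order so far=[4, 1, 0]
  pop 3: indeg[2]->1; indeg[5]->0 | ready=[5] | order so far=[4, 1, 0, 3]
  pop 5: indeg[2]->0 | ready=[2] | order so far=[4, 1, 0, 3, 5]
  pop 2: no out-edges | ready=[] | order so far=[4, 1, 0, 3, 5, 2]
  Result: [4, 1, 0, 3, 5, 2]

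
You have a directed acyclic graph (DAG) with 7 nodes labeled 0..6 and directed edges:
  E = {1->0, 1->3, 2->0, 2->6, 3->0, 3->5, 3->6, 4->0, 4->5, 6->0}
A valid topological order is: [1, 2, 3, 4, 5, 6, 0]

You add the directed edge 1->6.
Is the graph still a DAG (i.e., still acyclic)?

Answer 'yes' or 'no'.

Given toposort: [1, 2, 3, 4, 5, 6, 0]
Position of 1: index 0; position of 6: index 5
New edge 1->6: forward
Forward edge: respects the existing order. Still a DAG, same toposort still valid.
Still a DAG? yes

Answer: yes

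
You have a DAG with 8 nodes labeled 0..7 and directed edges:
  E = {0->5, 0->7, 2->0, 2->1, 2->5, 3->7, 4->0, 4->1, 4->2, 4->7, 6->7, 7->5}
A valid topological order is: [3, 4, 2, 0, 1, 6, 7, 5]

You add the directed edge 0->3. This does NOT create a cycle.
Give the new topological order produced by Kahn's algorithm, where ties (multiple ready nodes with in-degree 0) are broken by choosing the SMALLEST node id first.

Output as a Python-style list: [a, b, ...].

Answer: [4, 2, 0, 1, 3, 6, 7, 5]

Derivation:
Old toposort: [3, 4, 2, 0, 1, 6, 7, 5]
Added edge: 0->3
Position of 0 (3) > position of 3 (0). Must reorder: 0 must now come before 3.
Run Kahn's algorithm (break ties by smallest node id):
  initial in-degrees: [2, 2, 1, 1, 0, 3, 0, 4]
  ready (indeg=0): [4, 6]
  pop 4: indeg[0]->1; indeg[1]->1; indeg[2]->0; indeg[7]->3 | ready=[2, 6] | order so far=[4]
  pop 2: indeg[0]->0; indeg[1]->0; indeg[5]->2 | ready=[0, 1, 6] | order so far=[4, 2]
  pop 0: indeg[3]->0; indeg[5]->1; indeg[7]->2 | ready=[1, 3, 6] | order so far=[4, 2, 0]
  pop 1: no out-edges | ready=[3, 6] | order so far=[4, 2, 0, 1]
  pop 3: indeg[7]->1 | ready=[6] | order so far=[4, 2, 0, 1, 3]
  pop 6: indeg[7]->0 | ready=[7] | order so far=[4, 2, 0, 1, 3, 6]
  pop 7: indeg[5]->0 | ready=[5] | order so far=[4, 2, 0, 1, 3, 6, 7]
  pop 5: no out-edges | ready=[] | order so far=[4, 2, 0, 1, 3, 6, 7, 5]
  Result: [4, 2, 0, 1, 3, 6, 7, 5]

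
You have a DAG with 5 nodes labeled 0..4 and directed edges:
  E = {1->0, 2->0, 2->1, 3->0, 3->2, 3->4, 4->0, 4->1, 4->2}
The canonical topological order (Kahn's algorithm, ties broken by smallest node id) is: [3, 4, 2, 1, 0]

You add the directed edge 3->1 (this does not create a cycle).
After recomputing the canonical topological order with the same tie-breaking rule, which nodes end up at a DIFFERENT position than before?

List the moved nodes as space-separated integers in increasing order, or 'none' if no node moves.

Old toposort: [3, 4, 2, 1, 0]
Added edge 3->1
Recompute Kahn (smallest-id tiebreak):
  initial in-degrees: [4, 3, 2, 0, 1]
  ready (indeg=0): [3]
  pop 3: indeg[0]->3; indeg[1]->2; indeg[2]->1; indeg[4]->0 | ready=[4] | order so far=[3]
  pop 4: indeg[0]->2; indeg[1]->1; indeg[2]->0 | ready=[2] | order so far=[3, 4]
  pop 2: indeg[0]->1; indeg[1]->0 | ready=[1] | order so far=[3, 4, 2]
  pop 1: indeg[0]->0 | ready=[0] | order so far=[3, 4, 2, 1]
  pop 0: no out-edges | ready=[] | order so far=[3, 4, 2, 1, 0]
New canonical toposort: [3, 4, 2, 1, 0]
Compare positions:
  Node 0: index 4 -> 4 (same)
  Node 1: index 3 -> 3 (same)
  Node 2: index 2 -> 2 (same)
  Node 3: index 0 -> 0 (same)
  Node 4: index 1 -> 1 (same)
Nodes that changed position: none

Answer: none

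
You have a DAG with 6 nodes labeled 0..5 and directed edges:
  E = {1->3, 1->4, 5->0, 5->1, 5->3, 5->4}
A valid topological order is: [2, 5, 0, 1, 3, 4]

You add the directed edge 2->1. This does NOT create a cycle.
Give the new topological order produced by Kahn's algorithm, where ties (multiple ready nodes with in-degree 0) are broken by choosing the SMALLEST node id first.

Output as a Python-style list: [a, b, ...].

Answer: [2, 5, 0, 1, 3, 4]

Derivation:
Old toposort: [2, 5, 0, 1, 3, 4]
Added edge: 2->1
Position of 2 (0) < position of 1 (3). Old order still valid.
Run Kahn's algorithm (break ties by smallest node id):
  initial in-degrees: [1, 2, 0, 2, 2, 0]
  ready (indeg=0): [2, 5]
  pop 2: indeg[1]->1 | ready=[5] | order so far=[2]
  pop 5: indeg[0]->0; indeg[1]->0; indeg[3]->1; indeg[4]->1 | ready=[0, 1] | order so far=[2, 5]
  pop 0: no out-edges | ready=[1] | order so far=[2, 5, 0]
  pop 1: indeg[3]->0; indeg[4]->0 | ready=[3, 4] | order so far=[2, 5, 0, 1]
  pop 3: no out-edges | ready=[4] | order so far=[2, 5, 0, 1, 3]
  pop 4: no out-edges | ready=[] | order so far=[2, 5, 0, 1, 3, 4]
  Result: [2, 5, 0, 1, 3, 4]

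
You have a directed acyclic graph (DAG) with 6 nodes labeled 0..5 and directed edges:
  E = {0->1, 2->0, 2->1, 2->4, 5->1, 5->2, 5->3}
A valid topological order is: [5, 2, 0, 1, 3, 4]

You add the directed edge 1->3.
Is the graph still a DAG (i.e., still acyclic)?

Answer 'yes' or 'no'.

Answer: yes

Derivation:
Given toposort: [5, 2, 0, 1, 3, 4]
Position of 1: index 3; position of 3: index 4
New edge 1->3: forward
Forward edge: respects the existing order. Still a DAG, same toposort still valid.
Still a DAG? yes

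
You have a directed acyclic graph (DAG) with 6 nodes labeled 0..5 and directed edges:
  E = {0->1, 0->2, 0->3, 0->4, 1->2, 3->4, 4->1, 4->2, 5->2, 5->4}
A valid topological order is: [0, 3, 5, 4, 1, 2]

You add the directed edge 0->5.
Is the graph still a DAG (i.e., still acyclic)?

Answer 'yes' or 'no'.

Given toposort: [0, 3, 5, 4, 1, 2]
Position of 0: index 0; position of 5: index 2
New edge 0->5: forward
Forward edge: respects the existing order. Still a DAG, same toposort still valid.
Still a DAG? yes

Answer: yes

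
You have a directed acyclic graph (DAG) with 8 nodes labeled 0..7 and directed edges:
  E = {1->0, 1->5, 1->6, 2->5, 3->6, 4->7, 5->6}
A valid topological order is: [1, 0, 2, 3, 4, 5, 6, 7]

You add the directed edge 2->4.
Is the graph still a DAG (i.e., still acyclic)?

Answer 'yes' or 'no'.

Given toposort: [1, 0, 2, 3, 4, 5, 6, 7]
Position of 2: index 2; position of 4: index 4
New edge 2->4: forward
Forward edge: respects the existing order. Still a DAG, same toposort still valid.
Still a DAG? yes

Answer: yes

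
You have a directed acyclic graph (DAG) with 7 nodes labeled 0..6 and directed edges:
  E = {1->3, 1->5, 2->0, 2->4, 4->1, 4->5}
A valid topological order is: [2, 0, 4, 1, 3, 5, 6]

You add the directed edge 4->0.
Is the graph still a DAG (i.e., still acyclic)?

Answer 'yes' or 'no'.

Given toposort: [2, 0, 4, 1, 3, 5, 6]
Position of 4: index 2; position of 0: index 1
New edge 4->0: backward (u after v in old order)
Backward edge: old toposort is now invalid. Check if this creates a cycle.
Does 0 already reach 4? Reachable from 0: [0]. NO -> still a DAG (reorder needed).
Still a DAG? yes

Answer: yes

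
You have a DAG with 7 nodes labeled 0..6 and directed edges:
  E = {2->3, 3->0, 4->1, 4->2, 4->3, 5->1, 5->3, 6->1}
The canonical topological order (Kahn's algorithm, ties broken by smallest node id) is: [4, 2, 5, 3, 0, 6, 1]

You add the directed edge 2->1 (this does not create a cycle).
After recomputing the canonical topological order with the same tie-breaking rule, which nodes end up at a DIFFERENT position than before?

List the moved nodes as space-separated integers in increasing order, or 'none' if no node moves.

Answer: none

Derivation:
Old toposort: [4, 2, 5, 3, 0, 6, 1]
Added edge 2->1
Recompute Kahn (smallest-id tiebreak):
  initial in-degrees: [1, 4, 1, 3, 0, 0, 0]
  ready (indeg=0): [4, 5, 6]
  pop 4: indeg[1]->3; indeg[2]->0; indeg[3]->2 | ready=[2, 5, 6] | order so far=[4]
  pop 2: indeg[1]->2; indeg[3]->1 | ready=[5, 6] | order so far=[4, 2]
  pop 5: indeg[1]->1; indeg[3]->0 | ready=[3, 6] | order so far=[4, 2, 5]
  pop 3: indeg[0]->0 | ready=[0, 6] | order so far=[4, 2, 5, 3]
  pop 0: no out-edges | ready=[6] | order so far=[4, 2, 5, 3, 0]
  pop 6: indeg[1]->0 | ready=[1] | order so far=[4, 2, 5, 3, 0, 6]
  pop 1: no out-edges | ready=[] | order so far=[4, 2, 5, 3, 0, 6, 1]
New canonical toposort: [4, 2, 5, 3, 0, 6, 1]
Compare positions:
  Node 0: index 4 -> 4 (same)
  Node 1: index 6 -> 6 (same)
  Node 2: index 1 -> 1 (same)
  Node 3: index 3 -> 3 (same)
  Node 4: index 0 -> 0 (same)
  Node 5: index 2 -> 2 (same)
  Node 6: index 5 -> 5 (same)
Nodes that changed position: none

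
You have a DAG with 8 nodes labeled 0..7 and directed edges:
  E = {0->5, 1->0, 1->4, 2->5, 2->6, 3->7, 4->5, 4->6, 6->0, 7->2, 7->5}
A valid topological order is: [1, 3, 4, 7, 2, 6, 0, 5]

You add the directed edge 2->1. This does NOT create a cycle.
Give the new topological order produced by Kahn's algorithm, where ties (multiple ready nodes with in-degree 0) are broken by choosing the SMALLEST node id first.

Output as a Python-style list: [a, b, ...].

Answer: [3, 7, 2, 1, 4, 6, 0, 5]

Derivation:
Old toposort: [1, 3, 4, 7, 2, 6, 0, 5]
Added edge: 2->1
Position of 2 (4) > position of 1 (0). Must reorder: 2 must now come before 1.
Run Kahn's algorithm (break ties by smallest node id):
  initial in-degrees: [2, 1, 1, 0, 1, 4, 2, 1]
  ready (indeg=0): [3]
  pop 3: indeg[7]->0 | ready=[7] | order so far=[3]
  pop 7: indeg[2]->0; indeg[5]->3 | ready=[2] | order so far=[3, 7]
  pop 2: indeg[1]->0; indeg[5]->2; indeg[6]->1 | ready=[1] | order so far=[3, 7, 2]
  pop 1: indeg[0]->1; indeg[4]->0 | ready=[4] | order so far=[3, 7, 2, 1]
  pop 4: indeg[5]->1; indeg[6]->0 | ready=[6] | order so far=[3, 7, 2, 1, 4]
  pop 6: indeg[0]->0 | ready=[0] | order so far=[3, 7, 2, 1, 4, 6]
  pop 0: indeg[5]->0 | ready=[5] | order so far=[3, 7, 2, 1, 4, 6, 0]
  pop 5: no out-edges | ready=[] | order so far=[3, 7, 2, 1, 4, 6, 0, 5]
  Result: [3, 7, 2, 1, 4, 6, 0, 5]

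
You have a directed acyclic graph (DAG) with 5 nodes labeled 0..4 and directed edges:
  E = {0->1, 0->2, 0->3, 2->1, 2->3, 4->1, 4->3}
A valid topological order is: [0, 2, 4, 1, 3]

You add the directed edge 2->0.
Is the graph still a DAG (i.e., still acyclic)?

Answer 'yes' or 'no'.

Given toposort: [0, 2, 4, 1, 3]
Position of 2: index 1; position of 0: index 0
New edge 2->0: backward (u after v in old order)
Backward edge: old toposort is now invalid. Check if this creates a cycle.
Does 0 already reach 2? Reachable from 0: [0, 1, 2, 3]. YES -> cycle!
Still a DAG? no

Answer: no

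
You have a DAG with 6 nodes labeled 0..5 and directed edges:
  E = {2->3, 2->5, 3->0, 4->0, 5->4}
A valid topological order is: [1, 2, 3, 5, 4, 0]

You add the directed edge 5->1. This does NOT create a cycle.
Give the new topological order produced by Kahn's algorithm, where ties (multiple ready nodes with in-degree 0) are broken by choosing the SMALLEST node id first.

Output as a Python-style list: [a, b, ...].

Old toposort: [1, 2, 3, 5, 4, 0]
Added edge: 5->1
Position of 5 (3) > position of 1 (0). Must reorder: 5 must now come before 1.
Run Kahn's algorithm (break ties by smallest node id):
  initial in-degrees: [2, 1, 0, 1, 1, 1]
  ready (indeg=0): [2]
  pop 2: indeg[3]->0; indeg[5]->0 | ready=[3, 5] | order so far=[2]
  pop 3: indeg[0]->1 | ready=[5] | order so far=[2, 3]
  pop 5: indeg[1]->0; indeg[4]->0 | ready=[1, 4] | order so far=[2, 3, 5]
  pop 1: no out-edges | ready=[4] | order so far=[2, 3, 5, 1]
  pop 4: indeg[0]->0 | ready=[0] | order so far=[2, 3, 5, 1, 4]
  pop 0: no out-edges | ready=[] | order so far=[2, 3, 5, 1, 4, 0]
  Result: [2, 3, 5, 1, 4, 0]

Answer: [2, 3, 5, 1, 4, 0]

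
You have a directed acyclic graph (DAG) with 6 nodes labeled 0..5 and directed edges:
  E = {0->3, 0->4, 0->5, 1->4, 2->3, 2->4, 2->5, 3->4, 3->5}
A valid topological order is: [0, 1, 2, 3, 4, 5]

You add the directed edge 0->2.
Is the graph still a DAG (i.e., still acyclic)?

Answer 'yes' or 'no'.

Given toposort: [0, 1, 2, 3, 4, 5]
Position of 0: index 0; position of 2: index 2
New edge 0->2: forward
Forward edge: respects the existing order. Still a DAG, same toposort still valid.
Still a DAG? yes

Answer: yes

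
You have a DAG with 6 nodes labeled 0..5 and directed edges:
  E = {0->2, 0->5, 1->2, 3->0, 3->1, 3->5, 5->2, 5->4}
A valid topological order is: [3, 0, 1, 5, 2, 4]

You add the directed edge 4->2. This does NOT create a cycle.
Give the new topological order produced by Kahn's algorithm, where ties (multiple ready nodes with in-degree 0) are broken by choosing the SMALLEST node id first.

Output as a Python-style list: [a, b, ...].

Old toposort: [3, 0, 1, 5, 2, 4]
Added edge: 4->2
Position of 4 (5) > position of 2 (4). Must reorder: 4 must now come before 2.
Run Kahn's algorithm (break ties by smallest node id):
  initial in-degrees: [1, 1, 4, 0, 1, 2]
  ready (indeg=0): [3]
  pop 3: indeg[0]->0; indeg[1]->0; indeg[5]->1 | ready=[0, 1] | order so far=[3]
  pop 0: indeg[2]->3; indeg[5]->0 | ready=[1, 5] | order so far=[3, 0]
  pop 1: indeg[2]->2 | ready=[5] | order so far=[3, 0, 1]
  pop 5: indeg[2]->1; indeg[4]->0 | ready=[4] | order so far=[3, 0, 1, 5]
  pop 4: indeg[2]->0 | ready=[2] | order so far=[3, 0, 1, 5, 4]
  pop 2: no out-edges | ready=[] | order so far=[3, 0, 1, 5, 4, 2]
  Result: [3, 0, 1, 5, 4, 2]

Answer: [3, 0, 1, 5, 4, 2]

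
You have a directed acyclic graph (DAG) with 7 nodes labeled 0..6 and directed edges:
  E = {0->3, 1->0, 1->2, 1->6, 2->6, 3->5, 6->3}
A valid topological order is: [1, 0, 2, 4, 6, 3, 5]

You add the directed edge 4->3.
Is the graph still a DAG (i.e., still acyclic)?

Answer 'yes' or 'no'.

Answer: yes

Derivation:
Given toposort: [1, 0, 2, 4, 6, 3, 5]
Position of 4: index 3; position of 3: index 5
New edge 4->3: forward
Forward edge: respects the existing order. Still a DAG, same toposort still valid.
Still a DAG? yes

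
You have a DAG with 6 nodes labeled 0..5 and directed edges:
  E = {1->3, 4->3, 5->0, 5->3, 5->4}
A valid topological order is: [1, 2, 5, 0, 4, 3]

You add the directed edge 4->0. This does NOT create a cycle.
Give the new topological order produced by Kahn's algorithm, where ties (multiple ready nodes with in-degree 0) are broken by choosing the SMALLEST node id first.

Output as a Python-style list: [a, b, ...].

Answer: [1, 2, 5, 4, 0, 3]

Derivation:
Old toposort: [1, 2, 5, 0, 4, 3]
Added edge: 4->0
Position of 4 (4) > position of 0 (3). Must reorder: 4 must now come before 0.
Run Kahn's algorithm (break ties by smallest node id):
  initial in-degrees: [2, 0, 0, 3, 1, 0]
  ready (indeg=0): [1, 2, 5]
  pop 1: indeg[3]->2 | ready=[2, 5] | order so far=[1]
  pop 2: no out-edges | ready=[5] | order so far=[1, 2]
  pop 5: indeg[0]->1; indeg[3]->1; indeg[4]->0 | ready=[4] | order so far=[1, 2, 5]
  pop 4: indeg[0]->0; indeg[3]->0 | ready=[0, 3] | order so far=[1, 2, 5, 4]
  pop 0: no out-edges | ready=[3] | order so far=[1, 2, 5, 4, 0]
  pop 3: no out-edges | ready=[] | order so far=[1, 2, 5, 4, 0, 3]
  Result: [1, 2, 5, 4, 0, 3]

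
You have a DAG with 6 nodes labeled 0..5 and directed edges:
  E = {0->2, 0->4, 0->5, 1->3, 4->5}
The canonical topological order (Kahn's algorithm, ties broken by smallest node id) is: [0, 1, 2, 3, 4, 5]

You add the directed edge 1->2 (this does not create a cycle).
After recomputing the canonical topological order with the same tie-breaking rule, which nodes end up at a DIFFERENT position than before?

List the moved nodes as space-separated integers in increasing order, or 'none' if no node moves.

Old toposort: [0, 1, 2, 3, 4, 5]
Added edge 1->2
Recompute Kahn (smallest-id tiebreak):
  initial in-degrees: [0, 0, 2, 1, 1, 2]
  ready (indeg=0): [0, 1]
  pop 0: indeg[2]->1; indeg[4]->0; indeg[5]->1 | ready=[1, 4] | order so far=[0]
  pop 1: indeg[2]->0; indeg[3]->0 | ready=[2, 3, 4] | order so far=[0, 1]
  pop 2: no out-edges | ready=[3, 4] | order so far=[0, 1, 2]
  pop 3: no out-edges | ready=[4] | order so far=[0, 1, 2, 3]
  pop 4: indeg[5]->0 | ready=[5] | order so far=[0, 1, 2, 3, 4]
  pop 5: no out-edges | ready=[] | order so far=[0, 1, 2, 3, 4, 5]
New canonical toposort: [0, 1, 2, 3, 4, 5]
Compare positions:
  Node 0: index 0 -> 0 (same)
  Node 1: index 1 -> 1 (same)
  Node 2: index 2 -> 2 (same)
  Node 3: index 3 -> 3 (same)
  Node 4: index 4 -> 4 (same)
  Node 5: index 5 -> 5 (same)
Nodes that changed position: none

Answer: none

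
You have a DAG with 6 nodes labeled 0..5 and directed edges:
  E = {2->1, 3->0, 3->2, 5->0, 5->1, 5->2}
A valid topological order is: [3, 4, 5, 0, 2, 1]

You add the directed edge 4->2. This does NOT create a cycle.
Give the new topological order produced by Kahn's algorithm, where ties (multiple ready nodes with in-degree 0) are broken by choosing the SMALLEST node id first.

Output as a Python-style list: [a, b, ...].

Answer: [3, 4, 5, 0, 2, 1]

Derivation:
Old toposort: [3, 4, 5, 0, 2, 1]
Added edge: 4->2
Position of 4 (1) < position of 2 (4). Old order still valid.
Run Kahn's algorithm (break ties by smallest node id):
  initial in-degrees: [2, 2, 3, 0, 0, 0]
  ready (indeg=0): [3, 4, 5]
  pop 3: indeg[0]->1; indeg[2]->2 | ready=[4, 5] | order so far=[3]
  pop 4: indeg[2]->1 | ready=[5] | order so far=[3, 4]
  pop 5: indeg[0]->0; indeg[1]->1; indeg[2]->0 | ready=[0, 2] | order so far=[3, 4, 5]
  pop 0: no out-edges | ready=[2] | order so far=[3, 4, 5, 0]
  pop 2: indeg[1]->0 | ready=[1] | order so far=[3, 4, 5, 0, 2]
  pop 1: no out-edges | ready=[] | order so far=[3, 4, 5, 0, 2, 1]
  Result: [3, 4, 5, 0, 2, 1]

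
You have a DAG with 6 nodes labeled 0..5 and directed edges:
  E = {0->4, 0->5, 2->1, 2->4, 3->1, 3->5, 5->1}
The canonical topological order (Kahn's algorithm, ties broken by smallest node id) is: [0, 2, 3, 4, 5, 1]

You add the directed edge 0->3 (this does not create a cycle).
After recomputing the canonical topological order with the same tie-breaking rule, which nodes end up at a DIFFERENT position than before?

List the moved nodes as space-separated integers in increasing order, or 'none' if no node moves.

Answer: none

Derivation:
Old toposort: [0, 2, 3, 4, 5, 1]
Added edge 0->3
Recompute Kahn (smallest-id tiebreak):
  initial in-degrees: [0, 3, 0, 1, 2, 2]
  ready (indeg=0): [0, 2]
  pop 0: indeg[3]->0; indeg[4]->1; indeg[5]->1 | ready=[2, 3] | order so far=[0]
  pop 2: indeg[1]->2; indeg[4]->0 | ready=[3, 4] | order so far=[0, 2]
  pop 3: indeg[1]->1; indeg[5]->0 | ready=[4, 5] | order so far=[0, 2, 3]
  pop 4: no out-edges | ready=[5] | order so far=[0, 2, 3, 4]
  pop 5: indeg[1]->0 | ready=[1] | order so far=[0, 2, 3, 4, 5]
  pop 1: no out-edges | ready=[] | order so far=[0, 2, 3, 4, 5, 1]
New canonical toposort: [0, 2, 3, 4, 5, 1]
Compare positions:
  Node 0: index 0 -> 0 (same)
  Node 1: index 5 -> 5 (same)
  Node 2: index 1 -> 1 (same)
  Node 3: index 2 -> 2 (same)
  Node 4: index 3 -> 3 (same)
  Node 5: index 4 -> 4 (same)
Nodes that changed position: none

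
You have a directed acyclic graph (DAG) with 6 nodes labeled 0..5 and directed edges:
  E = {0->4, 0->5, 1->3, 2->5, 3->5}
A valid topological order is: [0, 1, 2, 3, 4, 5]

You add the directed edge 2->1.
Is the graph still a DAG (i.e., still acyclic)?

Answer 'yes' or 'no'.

Answer: yes

Derivation:
Given toposort: [0, 1, 2, 3, 4, 5]
Position of 2: index 2; position of 1: index 1
New edge 2->1: backward (u after v in old order)
Backward edge: old toposort is now invalid. Check if this creates a cycle.
Does 1 already reach 2? Reachable from 1: [1, 3, 5]. NO -> still a DAG (reorder needed).
Still a DAG? yes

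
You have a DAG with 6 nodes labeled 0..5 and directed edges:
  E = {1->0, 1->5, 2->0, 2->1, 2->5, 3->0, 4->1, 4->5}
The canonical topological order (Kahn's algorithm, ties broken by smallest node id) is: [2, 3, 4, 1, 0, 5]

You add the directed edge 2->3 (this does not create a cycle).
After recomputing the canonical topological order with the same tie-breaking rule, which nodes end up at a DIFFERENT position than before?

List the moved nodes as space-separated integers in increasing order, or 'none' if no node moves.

Old toposort: [2, 3, 4, 1, 0, 5]
Added edge 2->3
Recompute Kahn (smallest-id tiebreak):
  initial in-degrees: [3, 2, 0, 1, 0, 3]
  ready (indeg=0): [2, 4]
  pop 2: indeg[0]->2; indeg[1]->1; indeg[3]->0; indeg[5]->2 | ready=[3, 4] | order so far=[2]
  pop 3: indeg[0]->1 | ready=[4] | order so far=[2, 3]
  pop 4: indeg[1]->0; indeg[5]->1 | ready=[1] | order so far=[2, 3, 4]
  pop 1: indeg[0]->0; indeg[5]->0 | ready=[0, 5] | order so far=[2, 3, 4, 1]
  pop 0: no out-edges | ready=[5] | order so far=[2, 3, 4, 1, 0]
  pop 5: no out-edges | ready=[] | order so far=[2, 3, 4, 1, 0, 5]
New canonical toposort: [2, 3, 4, 1, 0, 5]
Compare positions:
  Node 0: index 4 -> 4 (same)
  Node 1: index 3 -> 3 (same)
  Node 2: index 0 -> 0 (same)
  Node 3: index 1 -> 1 (same)
  Node 4: index 2 -> 2 (same)
  Node 5: index 5 -> 5 (same)
Nodes that changed position: none

Answer: none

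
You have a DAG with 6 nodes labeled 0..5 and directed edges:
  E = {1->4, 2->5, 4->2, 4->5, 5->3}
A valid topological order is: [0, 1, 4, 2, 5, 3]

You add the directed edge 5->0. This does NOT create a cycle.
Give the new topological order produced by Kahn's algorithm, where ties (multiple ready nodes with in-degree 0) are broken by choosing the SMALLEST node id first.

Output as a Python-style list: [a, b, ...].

Old toposort: [0, 1, 4, 2, 5, 3]
Added edge: 5->0
Position of 5 (4) > position of 0 (0). Must reorder: 5 must now come before 0.
Run Kahn's algorithm (break ties by smallest node id):
  initial in-degrees: [1, 0, 1, 1, 1, 2]
  ready (indeg=0): [1]
  pop 1: indeg[4]->0 | ready=[4] | order so far=[1]
  pop 4: indeg[2]->0; indeg[5]->1 | ready=[2] | order so far=[1, 4]
  pop 2: indeg[5]->0 | ready=[5] | order so far=[1, 4, 2]
  pop 5: indeg[0]->0; indeg[3]->0 | ready=[0, 3] | order so far=[1, 4, 2, 5]
  pop 0: no out-edges | ready=[3] | order so far=[1, 4, 2, 5, 0]
  pop 3: no out-edges | ready=[] | order so far=[1, 4, 2, 5, 0, 3]
  Result: [1, 4, 2, 5, 0, 3]

Answer: [1, 4, 2, 5, 0, 3]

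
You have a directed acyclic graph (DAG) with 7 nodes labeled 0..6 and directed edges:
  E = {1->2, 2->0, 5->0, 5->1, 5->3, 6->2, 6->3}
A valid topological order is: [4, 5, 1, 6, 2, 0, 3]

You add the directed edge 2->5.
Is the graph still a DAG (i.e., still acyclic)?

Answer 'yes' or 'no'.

Answer: no

Derivation:
Given toposort: [4, 5, 1, 6, 2, 0, 3]
Position of 2: index 4; position of 5: index 1
New edge 2->5: backward (u after v in old order)
Backward edge: old toposort is now invalid. Check if this creates a cycle.
Does 5 already reach 2? Reachable from 5: [0, 1, 2, 3, 5]. YES -> cycle!
Still a DAG? no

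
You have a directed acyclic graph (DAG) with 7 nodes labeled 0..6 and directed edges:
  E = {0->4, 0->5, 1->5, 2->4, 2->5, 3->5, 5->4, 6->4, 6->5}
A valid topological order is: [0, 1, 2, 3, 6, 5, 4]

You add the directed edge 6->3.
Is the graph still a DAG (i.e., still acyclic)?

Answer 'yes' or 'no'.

Answer: yes

Derivation:
Given toposort: [0, 1, 2, 3, 6, 5, 4]
Position of 6: index 4; position of 3: index 3
New edge 6->3: backward (u after v in old order)
Backward edge: old toposort is now invalid. Check if this creates a cycle.
Does 3 already reach 6? Reachable from 3: [3, 4, 5]. NO -> still a DAG (reorder needed).
Still a DAG? yes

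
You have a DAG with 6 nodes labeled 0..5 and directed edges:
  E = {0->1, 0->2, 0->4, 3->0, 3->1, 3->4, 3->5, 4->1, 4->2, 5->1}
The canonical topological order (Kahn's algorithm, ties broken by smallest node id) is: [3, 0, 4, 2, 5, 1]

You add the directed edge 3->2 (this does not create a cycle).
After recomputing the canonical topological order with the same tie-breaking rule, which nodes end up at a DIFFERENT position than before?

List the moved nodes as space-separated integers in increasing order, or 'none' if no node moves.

Answer: none

Derivation:
Old toposort: [3, 0, 4, 2, 5, 1]
Added edge 3->2
Recompute Kahn (smallest-id tiebreak):
  initial in-degrees: [1, 4, 3, 0, 2, 1]
  ready (indeg=0): [3]
  pop 3: indeg[0]->0; indeg[1]->3; indeg[2]->2; indeg[4]->1; indeg[5]->0 | ready=[0, 5] | order so far=[3]
  pop 0: indeg[1]->2; indeg[2]->1; indeg[4]->0 | ready=[4, 5] | order so far=[3, 0]
  pop 4: indeg[1]->1; indeg[2]->0 | ready=[2, 5] | order so far=[3, 0, 4]
  pop 2: no out-edges | ready=[5] | order so far=[3, 0, 4, 2]
  pop 5: indeg[1]->0 | ready=[1] | order so far=[3, 0, 4, 2, 5]
  pop 1: no out-edges | ready=[] | order so far=[3, 0, 4, 2, 5, 1]
New canonical toposort: [3, 0, 4, 2, 5, 1]
Compare positions:
  Node 0: index 1 -> 1 (same)
  Node 1: index 5 -> 5 (same)
  Node 2: index 3 -> 3 (same)
  Node 3: index 0 -> 0 (same)
  Node 4: index 2 -> 2 (same)
  Node 5: index 4 -> 4 (same)
Nodes that changed position: none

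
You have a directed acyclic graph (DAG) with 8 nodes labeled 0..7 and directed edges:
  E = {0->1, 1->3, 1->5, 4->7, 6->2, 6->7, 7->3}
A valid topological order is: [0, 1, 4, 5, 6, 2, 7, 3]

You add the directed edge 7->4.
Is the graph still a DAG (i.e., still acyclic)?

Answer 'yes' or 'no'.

Given toposort: [0, 1, 4, 5, 6, 2, 7, 3]
Position of 7: index 6; position of 4: index 2
New edge 7->4: backward (u after v in old order)
Backward edge: old toposort is now invalid. Check if this creates a cycle.
Does 4 already reach 7? Reachable from 4: [3, 4, 7]. YES -> cycle!
Still a DAG? no

Answer: no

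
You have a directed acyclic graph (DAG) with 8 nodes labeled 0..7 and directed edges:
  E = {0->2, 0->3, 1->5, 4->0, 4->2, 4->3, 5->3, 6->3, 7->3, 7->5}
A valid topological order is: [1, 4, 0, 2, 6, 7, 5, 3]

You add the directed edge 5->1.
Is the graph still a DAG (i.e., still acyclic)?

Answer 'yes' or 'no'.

Answer: no

Derivation:
Given toposort: [1, 4, 0, 2, 6, 7, 5, 3]
Position of 5: index 6; position of 1: index 0
New edge 5->1: backward (u after v in old order)
Backward edge: old toposort is now invalid. Check if this creates a cycle.
Does 1 already reach 5? Reachable from 1: [1, 3, 5]. YES -> cycle!
Still a DAG? no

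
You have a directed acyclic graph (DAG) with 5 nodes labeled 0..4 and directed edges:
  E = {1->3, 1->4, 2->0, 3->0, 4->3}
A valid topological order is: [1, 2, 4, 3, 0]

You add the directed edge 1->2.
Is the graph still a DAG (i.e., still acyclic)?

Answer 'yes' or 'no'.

Answer: yes

Derivation:
Given toposort: [1, 2, 4, 3, 0]
Position of 1: index 0; position of 2: index 1
New edge 1->2: forward
Forward edge: respects the existing order. Still a DAG, same toposort still valid.
Still a DAG? yes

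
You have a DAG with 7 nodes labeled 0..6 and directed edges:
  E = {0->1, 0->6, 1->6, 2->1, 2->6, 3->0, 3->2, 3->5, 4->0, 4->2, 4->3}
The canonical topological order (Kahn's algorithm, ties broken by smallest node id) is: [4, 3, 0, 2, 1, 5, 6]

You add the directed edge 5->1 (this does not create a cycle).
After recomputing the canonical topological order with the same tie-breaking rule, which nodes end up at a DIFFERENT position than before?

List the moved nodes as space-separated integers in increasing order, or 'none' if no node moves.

Answer: 1 5

Derivation:
Old toposort: [4, 3, 0, 2, 1, 5, 6]
Added edge 5->1
Recompute Kahn (smallest-id tiebreak):
  initial in-degrees: [2, 3, 2, 1, 0, 1, 3]
  ready (indeg=0): [4]
  pop 4: indeg[0]->1; indeg[2]->1; indeg[3]->0 | ready=[3] | order so far=[4]
  pop 3: indeg[0]->0; indeg[2]->0; indeg[5]->0 | ready=[0, 2, 5] | order so far=[4, 3]
  pop 0: indeg[1]->2; indeg[6]->2 | ready=[2, 5] | order so far=[4, 3, 0]
  pop 2: indeg[1]->1; indeg[6]->1 | ready=[5] | order so far=[4, 3, 0, 2]
  pop 5: indeg[1]->0 | ready=[1] | order so far=[4, 3, 0, 2, 5]
  pop 1: indeg[6]->0 | ready=[6] | order so far=[4, 3, 0, 2, 5, 1]
  pop 6: no out-edges | ready=[] | order so far=[4, 3, 0, 2, 5, 1, 6]
New canonical toposort: [4, 3, 0, 2, 5, 1, 6]
Compare positions:
  Node 0: index 2 -> 2 (same)
  Node 1: index 4 -> 5 (moved)
  Node 2: index 3 -> 3 (same)
  Node 3: index 1 -> 1 (same)
  Node 4: index 0 -> 0 (same)
  Node 5: index 5 -> 4 (moved)
  Node 6: index 6 -> 6 (same)
Nodes that changed position: 1 5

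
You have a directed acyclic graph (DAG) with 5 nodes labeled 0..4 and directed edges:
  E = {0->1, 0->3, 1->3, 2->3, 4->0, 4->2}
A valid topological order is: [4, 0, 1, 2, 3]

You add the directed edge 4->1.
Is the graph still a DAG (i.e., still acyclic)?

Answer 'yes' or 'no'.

Given toposort: [4, 0, 1, 2, 3]
Position of 4: index 0; position of 1: index 2
New edge 4->1: forward
Forward edge: respects the existing order. Still a DAG, same toposort still valid.
Still a DAG? yes

Answer: yes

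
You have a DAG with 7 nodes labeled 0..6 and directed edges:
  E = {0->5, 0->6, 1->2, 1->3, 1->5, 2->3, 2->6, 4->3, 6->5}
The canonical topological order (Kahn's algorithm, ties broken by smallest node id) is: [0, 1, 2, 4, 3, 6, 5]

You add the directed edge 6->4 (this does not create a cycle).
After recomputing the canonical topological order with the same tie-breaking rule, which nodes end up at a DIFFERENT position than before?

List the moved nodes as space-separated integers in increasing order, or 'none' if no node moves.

Answer: 3 4 6

Derivation:
Old toposort: [0, 1, 2, 4, 3, 6, 5]
Added edge 6->4
Recompute Kahn (smallest-id tiebreak):
  initial in-degrees: [0, 0, 1, 3, 1, 3, 2]
  ready (indeg=0): [0, 1]
  pop 0: indeg[5]->2; indeg[6]->1 | ready=[1] | order so far=[0]
  pop 1: indeg[2]->0; indeg[3]->2; indeg[5]->1 | ready=[2] | order so far=[0, 1]
  pop 2: indeg[3]->1; indeg[6]->0 | ready=[6] | order so far=[0, 1, 2]
  pop 6: indeg[4]->0; indeg[5]->0 | ready=[4, 5] | order so far=[0, 1, 2, 6]
  pop 4: indeg[3]->0 | ready=[3, 5] | order so far=[0, 1, 2, 6, 4]
  pop 3: no out-edges | ready=[5] | order so far=[0, 1, 2, 6, 4, 3]
  pop 5: no out-edges | ready=[] | order so far=[0, 1, 2, 6, 4, 3, 5]
New canonical toposort: [0, 1, 2, 6, 4, 3, 5]
Compare positions:
  Node 0: index 0 -> 0 (same)
  Node 1: index 1 -> 1 (same)
  Node 2: index 2 -> 2 (same)
  Node 3: index 4 -> 5 (moved)
  Node 4: index 3 -> 4 (moved)
  Node 5: index 6 -> 6 (same)
  Node 6: index 5 -> 3 (moved)
Nodes that changed position: 3 4 6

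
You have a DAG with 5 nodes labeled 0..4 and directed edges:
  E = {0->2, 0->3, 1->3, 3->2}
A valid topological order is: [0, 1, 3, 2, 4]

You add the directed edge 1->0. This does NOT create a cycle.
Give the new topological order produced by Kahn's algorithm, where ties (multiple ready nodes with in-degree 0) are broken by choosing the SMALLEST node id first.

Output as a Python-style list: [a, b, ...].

Old toposort: [0, 1, 3, 2, 4]
Added edge: 1->0
Position of 1 (1) > position of 0 (0). Must reorder: 1 must now come before 0.
Run Kahn's algorithm (break ties by smallest node id):
  initial in-degrees: [1, 0, 2, 2, 0]
  ready (indeg=0): [1, 4]
  pop 1: indeg[0]->0; indeg[3]->1 | ready=[0, 4] | order so far=[1]
  pop 0: indeg[2]->1; indeg[3]->0 | ready=[3, 4] | order so far=[1, 0]
  pop 3: indeg[2]->0 | ready=[2, 4] | order so far=[1, 0, 3]
  pop 2: no out-edges | ready=[4] | order so far=[1, 0, 3, 2]
  pop 4: no out-edges | ready=[] | order so far=[1, 0, 3, 2, 4]
  Result: [1, 0, 3, 2, 4]

Answer: [1, 0, 3, 2, 4]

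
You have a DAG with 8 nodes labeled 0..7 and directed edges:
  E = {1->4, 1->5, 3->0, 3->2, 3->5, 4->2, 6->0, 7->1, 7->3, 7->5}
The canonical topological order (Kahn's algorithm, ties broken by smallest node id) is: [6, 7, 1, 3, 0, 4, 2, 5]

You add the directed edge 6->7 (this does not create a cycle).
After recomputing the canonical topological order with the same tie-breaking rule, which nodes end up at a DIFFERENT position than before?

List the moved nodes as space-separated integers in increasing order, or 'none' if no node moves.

Old toposort: [6, 7, 1, 3, 0, 4, 2, 5]
Added edge 6->7
Recompute Kahn (smallest-id tiebreak):
  initial in-degrees: [2, 1, 2, 1, 1, 3, 0, 1]
  ready (indeg=0): [6]
  pop 6: indeg[0]->1; indeg[7]->0 | ready=[7] | order so far=[6]
  pop 7: indeg[1]->0; indeg[3]->0; indeg[5]->2 | ready=[1, 3] | order so far=[6, 7]
  pop 1: indeg[4]->0; indeg[5]->1 | ready=[3, 4] | order so far=[6, 7, 1]
  pop 3: indeg[0]->0; indeg[2]->1; indeg[5]->0 | ready=[0, 4, 5] | order so far=[6, 7, 1, 3]
  pop 0: no out-edges | ready=[4, 5] | order so far=[6, 7, 1, 3, 0]
  pop 4: indeg[2]->0 | ready=[2, 5] | order so far=[6, 7, 1, 3, 0, 4]
  pop 2: no out-edges | ready=[5] | order so far=[6, 7, 1, 3, 0, 4, 2]
  pop 5: no out-edges | ready=[] | order so far=[6, 7, 1, 3, 0, 4, 2, 5]
New canonical toposort: [6, 7, 1, 3, 0, 4, 2, 5]
Compare positions:
  Node 0: index 4 -> 4 (same)
  Node 1: index 2 -> 2 (same)
  Node 2: index 6 -> 6 (same)
  Node 3: index 3 -> 3 (same)
  Node 4: index 5 -> 5 (same)
  Node 5: index 7 -> 7 (same)
  Node 6: index 0 -> 0 (same)
  Node 7: index 1 -> 1 (same)
Nodes that changed position: none

Answer: none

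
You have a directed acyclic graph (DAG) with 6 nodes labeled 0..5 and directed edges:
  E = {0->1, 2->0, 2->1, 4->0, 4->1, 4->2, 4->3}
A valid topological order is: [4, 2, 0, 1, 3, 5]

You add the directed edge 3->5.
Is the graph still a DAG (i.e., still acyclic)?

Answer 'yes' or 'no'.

Given toposort: [4, 2, 0, 1, 3, 5]
Position of 3: index 4; position of 5: index 5
New edge 3->5: forward
Forward edge: respects the existing order. Still a DAG, same toposort still valid.
Still a DAG? yes

Answer: yes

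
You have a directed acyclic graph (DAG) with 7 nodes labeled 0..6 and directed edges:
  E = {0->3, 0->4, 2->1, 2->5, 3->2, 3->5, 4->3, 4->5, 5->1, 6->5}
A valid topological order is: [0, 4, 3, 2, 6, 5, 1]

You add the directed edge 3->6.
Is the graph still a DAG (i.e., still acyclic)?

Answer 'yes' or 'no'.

Answer: yes

Derivation:
Given toposort: [0, 4, 3, 2, 6, 5, 1]
Position of 3: index 2; position of 6: index 4
New edge 3->6: forward
Forward edge: respects the existing order. Still a DAG, same toposort still valid.
Still a DAG? yes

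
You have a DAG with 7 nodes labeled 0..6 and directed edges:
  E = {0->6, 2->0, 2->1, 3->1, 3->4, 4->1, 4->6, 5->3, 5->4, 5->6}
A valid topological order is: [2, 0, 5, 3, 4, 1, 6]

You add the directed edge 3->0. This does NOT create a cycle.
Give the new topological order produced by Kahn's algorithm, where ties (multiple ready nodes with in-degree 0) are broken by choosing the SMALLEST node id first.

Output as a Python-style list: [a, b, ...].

Answer: [2, 5, 3, 0, 4, 1, 6]

Derivation:
Old toposort: [2, 0, 5, 3, 4, 1, 6]
Added edge: 3->0
Position of 3 (3) > position of 0 (1). Must reorder: 3 must now come before 0.
Run Kahn's algorithm (break ties by smallest node id):
  initial in-degrees: [2, 3, 0, 1, 2, 0, 3]
  ready (indeg=0): [2, 5]
  pop 2: indeg[0]->1; indeg[1]->2 | ready=[5] | order so far=[2]
  pop 5: indeg[3]->0; indeg[4]->1; indeg[6]->2 | ready=[3] | order so far=[2, 5]
  pop 3: indeg[0]->0; indeg[1]->1; indeg[4]->0 | ready=[0, 4] | order so far=[2, 5, 3]
  pop 0: indeg[6]->1 | ready=[4] | order so far=[2, 5, 3, 0]
  pop 4: indeg[1]->0; indeg[6]->0 | ready=[1, 6] | order so far=[2, 5, 3, 0, 4]
  pop 1: no out-edges | ready=[6] | order so far=[2, 5, 3, 0, 4, 1]
  pop 6: no out-edges | ready=[] | order so far=[2, 5, 3, 0, 4, 1, 6]
  Result: [2, 5, 3, 0, 4, 1, 6]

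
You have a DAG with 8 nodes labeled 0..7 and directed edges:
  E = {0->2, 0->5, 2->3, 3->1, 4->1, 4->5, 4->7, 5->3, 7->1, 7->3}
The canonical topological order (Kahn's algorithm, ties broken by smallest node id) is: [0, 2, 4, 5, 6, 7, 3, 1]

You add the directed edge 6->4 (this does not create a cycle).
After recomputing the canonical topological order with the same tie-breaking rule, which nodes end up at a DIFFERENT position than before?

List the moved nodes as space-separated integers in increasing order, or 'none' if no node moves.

Answer: 4 5 6

Derivation:
Old toposort: [0, 2, 4, 5, 6, 7, 3, 1]
Added edge 6->4
Recompute Kahn (smallest-id tiebreak):
  initial in-degrees: [0, 3, 1, 3, 1, 2, 0, 1]
  ready (indeg=0): [0, 6]
  pop 0: indeg[2]->0; indeg[5]->1 | ready=[2, 6] | order so far=[0]
  pop 2: indeg[3]->2 | ready=[6] | order so far=[0, 2]
  pop 6: indeg[4]->0 | ready=[4] | order so far=[0, 2, 6]
  pop 4: indeg[1]->2; indeg[5]->0; indeg[7]->0 | ready=[5, 7] | order so far=[0, 2, 6, 4]
  pop 5: indeg[3]->1 | ready=[7] | order so far=[0, 2, 6, 4, 5]
  pop 7: indeg[1]->1; indeg[3]->0 | ready=[3] | order so far=[0, 2, 6, 4, 5, 7]
  pop 3: indeg[1]->0 | ready=[1] | order so far=[0, 2, 6, 4, 5, 7, 3]
  pop 1: no out-edges | ready=[] | order so far=[0, 2, 6, 4, 5, 7, 3, 1]
New canonical toposort: [0, 2, 6, 4, 5, 7, 3, 1]
Compare positions:
  Node 0: index 0 -> 0 (same)
  Node 1: index 7 -> 7 (same)
  Node 2: index 1 -> 1 (same)
  Node 3: index 6 -> 6 (same)
  Node 4: index 2 -> 3 (moved)
  Node 5: index 3 -> 4 (moved)
  Node 6: index 4 -> 2 (moved)
  Node 7: index 5 -> 5 (same)
Nodes that changed position: 4 5 6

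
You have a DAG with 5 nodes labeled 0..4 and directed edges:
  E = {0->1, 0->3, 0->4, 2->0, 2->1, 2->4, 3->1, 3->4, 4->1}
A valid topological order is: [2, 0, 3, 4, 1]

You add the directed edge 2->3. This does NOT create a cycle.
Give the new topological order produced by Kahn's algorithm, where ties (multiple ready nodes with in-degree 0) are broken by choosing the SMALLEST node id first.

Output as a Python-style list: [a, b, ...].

Answer: [2, 0, 3, 4, 1]

Derivation:
Old toposort: [2, 0, 3, 4, 1]
Added edge: 2->3
Position of 2 (0) < position of 3 (2). Old order still valid.
Run Kahn's algorithm (break ties by smallest node id):
  initial in-degrees: [1, 4, 0, 2, 3]
  ready (indeg=0): [2]
  pop 2: indeg[0]->0; indeg[1]->3; indeg[3]->1; indeg[4]->2 | ready=[0] | order so far=[2]
  pop 0: indeg[1]->2; indeg[3]->0; indeg[4]->1 | ready=[3] | order so far=[2, 0]
  pop 3: indeg[1]->1; indeg[4]->0 | ready=[4] | order so far=[2, 0, 3]
  pop 4: indeg[1]->0 | ready=[1] | order so far=[2, 0, 3, 4]
  pop 1: no out-edges | ready=[] | order so far=[2, 0, 3, 4, 1]
  Result: [2, 0, 3, 4, 1]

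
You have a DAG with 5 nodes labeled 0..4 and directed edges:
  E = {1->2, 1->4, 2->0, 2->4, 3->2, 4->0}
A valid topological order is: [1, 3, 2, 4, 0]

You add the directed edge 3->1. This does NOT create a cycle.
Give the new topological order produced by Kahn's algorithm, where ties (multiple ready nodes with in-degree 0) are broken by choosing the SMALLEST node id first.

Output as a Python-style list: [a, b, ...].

Old toposort: [1, 3, 2, 4, 0]
Added edge: 3->1
Position of 3 (1) > position of 1 (0). Must reorder: 3 must now come before 1.
Run Kahn's algorithm (break ties by smallest node id):
  initial in-degrees: [2, 1, 2, 0, 2]
  ready (indeg=0): [3]
  pop 3: indeg[1]->0; indeg[2]->1 | ready=[1] | order so far=[3]
  pop 1: indeg[2]->0; indeg[4]->1 | ready=[2] | order so far=[3, 1]
  pop 2: indeg[0]->1; indeg[4]->0 | ready=[4] | order so far=[3, 1, 2]
  pop 4: indeg[0]->0 | ready=[0] | order so far=[3, 1, 2, 4]
  pop 0: no out-edges | ready=[] | order so far=[3, 1, 2, 4, 0]
  Result: [3, 1, 2, 4, 0]

Answer: [3, 1, 2, 4, 0]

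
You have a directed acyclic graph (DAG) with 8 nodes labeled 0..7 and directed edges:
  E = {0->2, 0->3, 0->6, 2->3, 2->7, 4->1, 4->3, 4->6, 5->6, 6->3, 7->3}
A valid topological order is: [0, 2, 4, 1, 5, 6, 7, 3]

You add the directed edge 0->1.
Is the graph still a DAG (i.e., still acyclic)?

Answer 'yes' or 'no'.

Given toposort: [0, 2, 4, 1, 5, 6, 7, 3]
Position of 0: index 0; position of 1: index 3
New edge 0->1: forward
Forward edge: respects the existing order. Still a DAG, same toposort still valid.
Still a DAG? yes

Answer: yes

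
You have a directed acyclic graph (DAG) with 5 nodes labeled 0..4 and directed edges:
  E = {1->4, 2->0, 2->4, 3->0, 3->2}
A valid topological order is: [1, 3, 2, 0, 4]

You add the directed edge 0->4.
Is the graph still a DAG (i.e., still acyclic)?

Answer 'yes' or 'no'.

Given toposort: [1, 3, 2, 0, 4]
Position of 0: index 3; position of 4: index 4
New edge 0->4: forward
Forward edge: respects the existing order. Still a DAG, same toposort still valid.
Still a DAG? yes

Answer: yes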